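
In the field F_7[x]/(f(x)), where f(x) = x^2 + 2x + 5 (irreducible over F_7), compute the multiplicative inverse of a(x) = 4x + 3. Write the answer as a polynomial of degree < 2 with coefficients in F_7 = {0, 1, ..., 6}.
a(x)^(-1) ≡ 5x + 1 (mod f(x))

Since f is irreducible over F_7, F_7[x]/(f) is a field and a(x) ≠ 0 has an inverse. Apply the extended Euclidean algorithm to f(x) and a(x) in F_7[x]: f(x) = (2x + 6)·a(x) + (1). The last nonzero remainder is the constant 1 = gcd(f, a) in F_7. Back-substituting through the division chain expresses 1 = s(x)·a(x) + t(x)·f(x) with s(x) ≡ 5x + 1 (mod f), so a(x)^(-1) ≡ s(x) = 5x + 1 (mod f). Check: (4x + 3)·(5x + 1) = 6x^2 + 5x + 3 ≡ 1 (mod x^2 + 2x + 5).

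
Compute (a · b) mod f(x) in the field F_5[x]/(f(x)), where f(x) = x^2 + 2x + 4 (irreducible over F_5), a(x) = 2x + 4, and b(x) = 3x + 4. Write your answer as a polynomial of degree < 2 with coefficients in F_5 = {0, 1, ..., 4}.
a · b ≡ 3x + 2 (mod f(x))

Multiply in F_5[x]: a(x)·b(x) = (2x + 4)·(3x + 4) = x^2 + 1. This has degree ≥ 2, so divide by f(x) over F_5: x^2 + 1 = (1)·(x^2 + 2x + 4) + (3x + 2). Hence a·b ≡ 3x + 2 (mod f). (F_5[x]/(f) is a field with 5^2 = 25 elements since f is irreducible of degree 2.)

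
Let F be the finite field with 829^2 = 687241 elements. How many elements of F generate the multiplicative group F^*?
There are φ(687240) = 173184 primitive elements

F_q^* is cyclic of order q - 1 = 687240. A cyclic group of order m has exactly φ(m) generators. Here m = 687240 = 2^3 · 3^2 · 5 · 23 · 83, so the number of primitive elements is φ(687240) = 173184.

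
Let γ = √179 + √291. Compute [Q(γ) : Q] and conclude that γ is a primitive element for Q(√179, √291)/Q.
[Q(γ) : Q] = 4 (equivalently, Q(γ) = Q(√179, √291))

Obviously Q(γ) ⊆ Q(√179, √291), and [Q(√179, √291):Q] = 4 (since 179, 291 are distinct squarefree integers > 1 with 52089 not a perfect square). To show equality we compute the minimal polynomial of γ. From γ = √179 + √291: γ^2 = 179 + 2√(52089) + 291 = 470 + 2√(52089), so γ^2 - 470 = 2√(52089); squaring, (γ^2 - 470)^2 = 4·52089, i.e. γ^4 - 940γ^2 + 220900 - 208356 = 0, i.e. γ^4 - 940γ^2 + 12544 = 0. So γ is a root of x^4 - 940x^2 + 12544. This polynomial is irreducible over Q: it has no rational root (each ±√179 ± √291 is irrational), and any factorization into two quadratics over Q would force √(52089) ∈ Q (pairing opposite roots) or √179, √291 ∈ Q (other pairings), all impossible. Hence [Q(γ):Q] = 4 = [Q(√179, √291):Q], so Q(γ) = Q(√179, √291).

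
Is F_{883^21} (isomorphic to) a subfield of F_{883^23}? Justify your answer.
No: F_{883^21} is not a subfield of F_{883^23}

F_{p^m} embeds in F_{p^n} iff m | n. Here 21 ∤ 23 (since 23 = 1·21 + 2 with remainder 2 ≠ 0), so F_{883^21} is not a subfield of F_{883^23}. Equivalently: if it were, the tower law would give 21 = [F_{883^21}:F_883] dividing [F_{883^23}:F_883] = 23, contradiction.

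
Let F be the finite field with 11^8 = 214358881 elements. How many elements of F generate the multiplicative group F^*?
There are φ(214358880) = 56217600 primitive elements

F_q^* is cyclic of order q - 1 = 214358880. A cyclic group of order m has exactly φ(m) generators. Here m = 214358880 = 2^5 · 3 · 5 · 61 · 7321, so the number of primitive elements is φ(214358880) = 56217600.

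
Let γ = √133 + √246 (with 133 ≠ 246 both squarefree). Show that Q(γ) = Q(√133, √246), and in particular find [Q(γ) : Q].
[Q(γ) : Q] = 4 (equivalently, Q(γ) = Q(√133, √246))

Obviously Q(γ) ⊆ Q(√133, √246), and [Q(√133, √246):Q] = 4 (since 133, 246 are distinct squarefree integers > 1 with 32718 not a perfect square). To show equality we compute the minimal polynomial of γ. From γ = √133 + √246: γ^2 = 133 + 2√(32718) + 246 = 379 + 2√(32718), so γ^2 - 379 = 2√(32718); squaring, (γ^2 - 379)^2 = 4·32718, i.e. γ^4 - 758γ^2 + 143641 - 130872 = 0, i.e. γ^4 - 758γ^2 + 12769 = 0. So γ is a root of x^4 - 758x^2 + 12769. This polynomial is irreducible over Q: it has no rational root (each ±√133 ± √246 is irrational), and any factorization into two quadratics over Q would force √(32718) ∈ Q (pairing opposite roots) or √133, √246 ∈ Q (other pairings), all impossible. Hence [Q(γ):Q] = 4 = [Q(√133, √246):Q], so Q(γ) = Q(√133, √246).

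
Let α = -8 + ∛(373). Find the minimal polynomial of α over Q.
m_α(x) = x^3 + 24x^2 + 192x + 139

Set β = α + 8 = ∛(373), so β^3 = 373. Then (α + 8)^3 - 373 = 0, i.e. α is a root of g(x) = (x + 8)^3 - 373 = x^3 + 24x^2 + 192x + 139. Since g(x) = h(x + 8) where h(x) = x^3 - 373, and h is irreducible over Q (because 373 is not a perfect cube, so h has no rational root, and a monic cubic with no rational root is irreducible), g is also irreducible (irreducibility is preserved under the substitution x → x + 8). Hence m_α(x) = x^3 + 24x^2 + 192x + 139.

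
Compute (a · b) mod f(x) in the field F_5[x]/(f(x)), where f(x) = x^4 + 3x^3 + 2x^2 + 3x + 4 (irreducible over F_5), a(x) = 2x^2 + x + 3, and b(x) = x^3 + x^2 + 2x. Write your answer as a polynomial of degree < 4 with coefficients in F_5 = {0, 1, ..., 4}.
a · b ≡ 3x^3 + 2x + 2 (mod f(x))

Multiply in F_5[x]: a(x)·b(x) = (2x^2 + x + 3)·(x^3 + x^2 + 2x) = 2x^5 + 3x^4 + 3x^3 + x. This has degree ≥ 4, so divide by f(x) over F_5: 2x^5 + 3x^4 + 3x^3 + x = (2x + 2)·(x^4 + 3x^3 + 2x^2 + 3x + 4) + (3x^3 + 2x + 2). Hence a·b ≡ 3x^3 + 2x + 2 (mod f). (F_5[x]/(f) is a field with 5^4 = 625 elements since f is irreducible of degree 4.)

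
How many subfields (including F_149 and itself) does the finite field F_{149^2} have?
F_{149^2} has 2 subfields

The subfields of F_{p^n} are exactly the fields F_{p^d} for d | n (each is the fixed field of the unique index-d subgroup of Gal(F_{p^n}/F_p) ≅ Z/nZ). The divisors of n = 2 are {1, 2}, giving 2 subfields: F_{149^1}, F_{149^2}.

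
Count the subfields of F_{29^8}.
F_{29^8} has 4 subfields

The subfields of F_{p^n} are exactly the fields F_{p^d} for d | n (each is the fixed field of the unique index-d subgroup of Gal(F_{p^n}/F_p) ≅ Z/nZ). The divisors of n = 8 are {1, 2, 4, 8}, giving 4 subfields: F_{29^1}, F_{29^2}, F_{29^4}, F_{29^8}.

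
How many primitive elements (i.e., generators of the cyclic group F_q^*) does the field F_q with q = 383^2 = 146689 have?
There are φ(146688) = 48640 primitive elements

F_q^* is cyclic of order q - 1 = 146688. A cyclic group of order m has exactly φ(m) generators. Here m = 146688 = 2^8 · 3 · 191, so the number of primitive elements is φ(146688) = 48640.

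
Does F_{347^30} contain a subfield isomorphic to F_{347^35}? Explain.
No: F_{347^35} is not a subfield of F_{347^30}

F_{p^m} embeds in F_{p^n} iff m | n. Here 35 ∤ 30 (since 30 = 0·35 + 30 with remainder 30 ≠ 0), so F_{347^35} is not a subfield of F_{347^30}. Equivalently: if it were, the tower law would give 35 = [F_{347^35}:F_347] dividing [F_{347^30}:F_347] = 30, contradiction.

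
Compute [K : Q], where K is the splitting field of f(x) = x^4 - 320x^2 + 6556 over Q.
[K : Q] = 4

Solving the quadratic in x^2: x^2 = (320 ± √(320^2 - 4·6556))/2 = (320 ± √76176)/2 = (320 ± 276)/2, giving x^2 = 298 or x^2 = 22. So f(x) = (x^2 - 298)(x^2 - 22) and the roots of f are ±√298, ±√22. Hence the splitting field is K = Q(√298, √22). Since 298 and 22 are distinct squarefree integers > 1, their product 6556 is not a perfect square, so √22 ∉ Q(√298). By the tower law [K:Q] = [Q(√298,√22):Q(√298)] · [Q(√298):Q] = 2 · 2 = 4.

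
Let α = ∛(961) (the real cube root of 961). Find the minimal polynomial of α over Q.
m_α(x) = x^3 - 961

α satisfies α^3 = 961, so x^3 - 961 annihilates α. By the rational root test, a rational root p/q (in lowest terms) of x^3 - 961 would satisfy p^3 = 961 q^3, forcing q = 1 and p^3 = 961; but 961 is not a perfect cube, contradiction. A monic cubic over Q with no rational root is irreducible (any nontrivial factorization would include a linear factor). Hence x^3 - 961 is the minimal polynomial of α, and in particular [Q(α):Q] = 3.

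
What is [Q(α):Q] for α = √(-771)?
[Q(α):Q] = 2

[Q(α):Q] equals the degree of the minimal polynomial of α. Here α^2 = -771 and x^2 + 771 is irreducible (d = -771 is squarefree, ≠ 1, hence not a square), so deg(m_α) = 2. Thus [Q(α):Q] = 2.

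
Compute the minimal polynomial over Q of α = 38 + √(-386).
m_α(x) = x^2 - 76x + 1830

From α - 38 = √(-386), squaring gives (α - 38)^2 = -386, i.e. α^2 - 76α + 1444 = -386, so α^2 - 76α + 1830 = 0. The discriminant of x^2 - 76x + 1830 is (-76)^2 - 4·(1830) = 5776 - 7320 = -1544, and 4·(-386) is not a perfect square in Q since -386 is squarefree and ≠ 1. Hence x^2 - 76x + 1830 is irreducible over Q and is the minimal polynomial of α.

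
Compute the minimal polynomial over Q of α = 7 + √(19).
m_α(x) = x^2 - 14x + 30

From α - 7 = √(19), squaring gives (α - 7)^2 = 19, i.e. α^2 - 14α + 49 = 19, so α^2 - 14α + 30 = 0. The discriminant of x^2 - 14x + 30 is (-14)^2 - 4·(30) = 196 - 120 = 76, and 4·(19) is not a perfect square in Q since 19 is squarefree and ≠ 1. Hence x^2 - 14x + 30 is irreducible over Q and is the minimal polynomial of α.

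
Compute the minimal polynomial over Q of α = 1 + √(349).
m_α(x) = x^2 - 2x - 348

From α - 1 = √(349), squaring gives (α - 1)^2 = 349, i.e. α^2 - 2α + 1 = 349, so α^2 - 2α - 348 = 0. The discriminant of x^2 - 2x - 348 is (-2)^2 - 4·(-348) = 4 + 1392 = 1396, and 4·(349) is not a perfect square in Q since 349 is squarefree and ≠ 1. Hence x^2 - 2x - 348 is irreducible over Q and is the minimal polynomial of α.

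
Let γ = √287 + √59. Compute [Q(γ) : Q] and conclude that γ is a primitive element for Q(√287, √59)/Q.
[Q(γ) : Q] = 4 (equivalently, Q(γ) = Q(√287, √59))

Obviously Q(γ) ⊆ Q(√287, √59), and [Q(√287, √59):Q] = 4 (since 287, 59 are distinct squarefree integers > 1 with 16933 not a perfect square). To show equality we compute the minimal polynomial of γ. From γ = √287 + √59: γ^2 = 287 + 2√(16933) + 59 = 346 + 2√(16933), so γ^2 - 346 = 2√(16933); squaring, (γ^2 - 346)^2 = 4·16933, i.e. γ^4 - 692γ^2 + 119716 - 67732 = 0, i.e. γ^4 - 692γ^2 + 51984 = 0. So γ is a root of x^4 - 692x^2 + 51984. This polynomial is irreducible over Q: it has no rational root (each ±√287 ± √59 is irrational), and any factorization into two quadratics over Q would force √(16933) ∈ Q (pairing opposite roots) or √287, √59 ∈ Q (other pairings), all impossible. Hence [Q(γ):Q] = 4 = [Q(√287, √59):Q], so Q(γ) = Q(√287, √59).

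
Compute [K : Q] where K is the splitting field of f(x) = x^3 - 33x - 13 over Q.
[K : Q] = 6

By the rational root test, any rational root of the monic integer polynomial f(x) = x^3 - 33x - 13 must be an integer dividing the constant term -13, i.e. one of ±{1, 13}. Evaluating: f(1) = -45, f(-1) = 19, f(13) = 1755, f(-13) = -1781; none is 0, so f has no rational root and is therefore irreducible over Q (a cubic with no linear factor over a field is irreducible). For an irreducible cubic, the Galois group is A_3 or S_3 according as the discriminant disc(f) = -4a^3 - 27b^2 = -4·(-33)^3 - 27·(-13)^2 = 139185 is or is not a square in Q. Here disc(f) = 139185 is not a perfect square in Q, so the Galois group of f over Q is not contained in A_3 and must be all of S_3. The splitting field has degree |S_3| = 6 over Q, so [K : Q] = 6.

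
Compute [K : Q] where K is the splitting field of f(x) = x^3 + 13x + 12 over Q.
[K : Q] = 6

By the rational root test, any rational root of the monic integer polynomial f(x) = x^3 + 13x + 12 must be an integer dividing the constant term 12, i.e. one of ±{1, 2, 3, 4, 6, 12}. Evaluating: f(1) = 26, f(-1) = -2, f(2) = 46, f(-2) = -22, f(3) = 78, f(-3) = -54, f(4) = 128, f(-4) = -104, f(6) = 306, f(-6) = -282, f(12) = 1896, f(-12) = -1872; none is 0, so f has no rational root and is therefore irreducible over Q (a cubic with no linear factor over a field is irreducible). For an irreducible cubic, the Galois group is A_3 or S_3 according as the discriminant disc(f) = -4a^3 - 27b^2 = -4·(13)^3 - 27·(12)^2 = -12676 is or is not a square in Q. Here disc(f) = -12676 is not a perfect square in Q, so the Galois group of f over Q is not contained in A_3 and must be all of S_3. The splitting field has degree |S_3| = 6 over Q, so [K : Q] = 6.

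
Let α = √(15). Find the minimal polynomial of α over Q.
m_α(x) = x^2 - 15

α satisfies α^2 - 15 = 0, so x^2 - 15 annihilates α. Since d = 15 is squarefree and ≠ 1, it is not a perfect square in Q, so x^2 - 15 has no rational root and is therefore irreducible over Q (a degree-2 polynomial over a field is irreducible iff it has no root). Hence m_α(x) = x^2 - 15.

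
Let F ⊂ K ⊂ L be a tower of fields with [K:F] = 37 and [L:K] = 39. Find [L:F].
[L:F] = 1443

The tower law says that for any tower of field extensions F ⊂ K ⊂ L with finite degrees, [L:F] = [L:K] · [K:F]. Here this gives [L:F] = 39 · 37 = 1443.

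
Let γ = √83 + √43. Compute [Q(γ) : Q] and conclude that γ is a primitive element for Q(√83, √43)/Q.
[Q(γ) : Q] = 4 (equivalently, Q(γ) = Q(√83, √43))

Obviously Q(γ) ⊆ Q(√83, √43), and [Q(√83, √43):Q] = 4 (since 83, 43 are distinct squarefree integers > 1 with 3569 not a perfect square). To show equality we compute the minimal polynomial of γ. From γ = √83 + √43: γ^2 = 83 + 2√(3569) + 43 = 126 + 2√(3569), so γ^2 - 126 = 2√(3569); squaring, (γ^2 - 126)^2 = 4·3569, i.e. γ^4 - 252γ^2 + 15876 - 14276 = 0, i.e. γ^4 - 252γ^2 + 1600 = 0. So γ is a root of x^4 - 252x^2 + 1600. This polynomial is irreducible over Q: it has no rational root (each ±√83 ± √43 is irrational), and any factorization into two quadratics over Q would force √(3569) ∈ Q (pairing opposite roots) or √83, √43 ∈ Q (other pairings), all impossible. Hence [Q(γ):Q] = 4 = [Q(√83, √43):Q], so Q(γ) = Q(√83, √43).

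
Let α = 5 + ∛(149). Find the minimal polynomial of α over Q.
m_α(x) = x^3 - 15x^2 + 75x - 274

Set β = α - 5 = ∛(149), so β^3 = 149. Then (α - 5)^3 - 149 = 0, i.e. α is a root of g(x) = (x - 5)^3 - 149 = x^3 - 15x^2 + 75x - 274. Since g(x) = h(x - 5) where h(x) = x^3 - 149, and h is irreducible over Q (because 149 is not a perfect cube, so h has no rational root, and a monic cubic with no rational root is irreducible), g is also irreducible (irreducibility is preserved under the substitution x → x - 5). Hence m_α(x) = x^3 - 15x^2 + 75x - 274.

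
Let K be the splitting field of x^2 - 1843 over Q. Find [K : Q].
[K : Q] = 2

f(x) = x^2 - 1843 factors as (x - √1843)(x + √1843). The splitting field is K = Q(√1843). Since 1843 is squarefree and > 1, it is not a perfect square, so x^2 - 1843 is irreducible over Q and [Q(√1843) : Q] = 2. Hence [K : Q] = 2.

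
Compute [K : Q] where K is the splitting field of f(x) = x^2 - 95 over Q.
[K : Q] = 2

f(x) = x^2 - 95 factors as (x - √95)(x + √95). The splitting field is K = Q(√95). Since 95 is squarefree and > 1, it is not a perfect square, so x^2 - 95 is irreducible over Q and [Q(√95) : Q] = 2. Hence [K : Q] = 2.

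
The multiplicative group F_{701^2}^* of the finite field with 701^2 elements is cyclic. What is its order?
|F_{701^2}^*| = 491400

F_{701^2} has 701^2 = 491401 elements; its multiplicative group consists of all nonzero elements, so |F_{701^2}^*| = 491401 - 1 = 491400. (It is cyclic since any finite subgroup of the multiplicative group of a field is cyclic.)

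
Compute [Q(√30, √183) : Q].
[Q(√30, √183) : Q] = 4

[Q(√30):Q] = 2 (min poly x^2 - 30, irreducible since 30 is squarefree > 1). For the top step, suppose √183 ∈ Q(√30), say √183 = c + d√30 with c, d ∈ Q. Squaring: 183 = c^2 + 30d^2 + 2cd√30. Since √30 ∉ Q this forces 2cd = 0. If d = 0 then √183 = c ∈ Q, contradicting 183 squarefree > 1. If c = 0 then 183 = 30d^2, so 30·183 = (30d)^2 is a perfect square in Q — but 30·183 = 5490 is not a perfect square (since 30 and 183 are distinct squarefree integers). Contradiction. Hence √183 ∉ Q(√30), so x^2 - 183 stays irreducible over Q(√30) and [Q(√30, √183) : Q(√30)] = 2. By the tower law, [Q(√30, √183) : Q] = 2 · 2 = 4.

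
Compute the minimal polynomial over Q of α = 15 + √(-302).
m_α(x) = x^2 - 30x + 527

From α - 15 = √(-302), squaring gives (α - 15)^2 = -302, i.e. α^2 - 30α + 225 = -302, so α^2 - 30α + 527 = 0. The discriminant of x^2 - 30x + 527 is (-30)^2 - 4·(527) = 900 - 2108 = -1208, and 4·(-302) is not a perfect square in Q since -302 is squarefree and ≠ 1. Hence x^2 - 30x + 527 is irreducible over Q and is the minimal polynomial of α.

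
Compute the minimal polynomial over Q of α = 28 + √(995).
m_α(x) = x^2 - 56x - 211

From α - 28 = √(995), squaring gives (α - 28)^2 = 995, i.e. α^2 - 56α + 784 = 995, so α^2 - 56α - 211 = 0. The discriminant of x^2 - 56x - 211 is (-56)^2 - 4·(-211) = 3136 + 844 = 3980, and 4·(995) is not a perfect square in Q since 995 is squarefree and ≠ 1. Hence x^2 - 56x - 211 is irreducible over Q and is the minimal polynomial of α.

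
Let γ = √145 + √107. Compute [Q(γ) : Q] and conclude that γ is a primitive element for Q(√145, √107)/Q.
[Q(γ) : Q] = 4 (equivalently, Q(γ) = Q(√145, √107))

Obviously Q(γ) ⊆ Q(√145, √107), and [Q(√145, √107):Q] = 4 (since 145, 107 are distinct squarefree integers > 1 with 15515 not a perfect square). To show equality we compute the minimal polynomial of γ. From γ = √145 + √107: γ^2 = 145 + 2√(15515) + 107 = 252 + 2√(15515), so γ^2 - 252 = 2√(15515); squaring, (γ^2 - 252)^2 = 4·15515, i.e. γ^4 - 504γ^2 + 63504 - 62060 = 0, i.e. γ^4 - 504γ^2 + 1444 = 0. So γ is a root of x^4 - 504x^2 + 1444. This polynomial is irreducible over Q: it has no rational root (each ±√145 ± √107 is irrational), and any factorization into two quadratics over Q would force √(15515) ∈ Q (pairing opposite roots) or √145, √107 ∈ Q (other pairings), all impossible. Hence [Q(γ):Q] = 4 = [Q(√145, √107):Q], so Q(γ) = Q(√145, √107).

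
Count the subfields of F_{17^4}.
F_{17^4} has 3 subfields

The subfields of F_{p^n} are exactly the fields F_{p^d} for d | n (each is the fixed field of the unique index-d subgroup of Gal(F_{p^n}/F_p) ≅ Z/nZ). The divisors of n = 4 are {1, 2, 4}, giving 3 subfields: F_{17^1}, F_{17^2}, F_{17^4}.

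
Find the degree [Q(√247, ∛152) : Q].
[Q(√247, ∛152) : Q] = 6

Let L = Q(√247, ∛152). Since Q(√247) ⊂ L and [Q(√247):Q] = 2, the tower law gives 2 | [L:Q]. Likewise Q(∛152) ⊂ L with [Q(∛152):Q] = 3 (because 152 is not a perfect cube), so 3 | [L:Q]. As gcd(2,3) = 1, [L:Q] is divisible by 6. Conversely L is generated over Q by √247 and ∛152, so [L:Q] ≤ 2·3 = 6. Therefore [Q(√247, ∛152) : Q] = 6.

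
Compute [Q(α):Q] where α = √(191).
[Q(α):Q] = 2

[Q(α):Q] equals the degree of the minimal polynomial of α. Here α^2 = 191 and x^2 - 191 is irreducible (d = 191 is squarefree, ≠ 1, hence not a square), so deg(m_α) = 2. Thus [Q(α):Q] = 2.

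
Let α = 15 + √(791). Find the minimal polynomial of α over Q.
m_α(x) = x^2 - 30x - 566

From α - 15 = √(791), squaring gives (α - 15)^2 = 791, i.e. α^2 - 30α + 225 = 791, so α^2 - 30α - 566 = 0. The discriminant of x^2 - 30x - 566 is (-30)^2 - 4·(-566) = 900 + 2264 = 3164, and 4·(791) is not a perfect square in Q since 791 is squarefree and ≠ 1. Hence x^2 - 30x - 566 is irreducible over Q and is the minimal polynomial of α.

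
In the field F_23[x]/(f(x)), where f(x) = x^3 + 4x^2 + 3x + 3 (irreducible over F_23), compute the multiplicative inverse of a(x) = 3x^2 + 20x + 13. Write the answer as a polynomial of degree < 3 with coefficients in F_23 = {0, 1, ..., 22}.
a(x)^(-1) ≡ 5x^2 + 12x + 7 (mod f(x))

Since f is irreducible over F_23, F_23[x]/(f) is a field and a(x) ≠ 0 has an inverse. Apply the extended Euclidean algorithm to f(x) and a(x) in F_23[x]: f(x) = (8x + 17)·a(x) + (19x + 12);  a(x) = (5x + 10)·(19x + 12) + (8). The last nonzero remainder is the constant 8 = gcd(f, a) in F_23. Back-substituting through the division chain expresses 8 = s(x)·a(x) + t(x)·f(x) with s(x) ≡ 17x^2 + 4x + 10 (mod f), so (17x^2 + 4x + 10)·a(x) ≡ 8 (mod f). Multiplying by 8^(-1) ≡ 3 in F_23 gives a(x)^(-1) ≡ 3·(17x^2 + 4x + 10) ≡ 5x^2 + 12x + 7 (mod f). Check: (3x^2 + 20x + 13)·(5x^2 + 12x + 7) = 15x^4 + 21x^3 + 4x^2 + 20x + 22 ≡ 1 (mod x^3 + 4x^2 + 3x + 3).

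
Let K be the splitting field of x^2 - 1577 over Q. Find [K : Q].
[K : Q] = 2

f(x) = x^2 - 1577 factors as (x - √1577)(x + √1577). The splitting field is K = Q(√1577). Since 1577 is squarefree and > 1, it is not a perfect square, so x^2 - 1577 is irreducible over Q and [Q(√1577) : Q] = 2. Hence [K : Q] = 2.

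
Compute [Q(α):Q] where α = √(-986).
[Q(α):Q] = 2

[Q(α):Q] equals the degree of the minimal polynomial of α. Here α^2 = -986 and x^2 + 986 is irreducible (d = -986 is squarefree, ≠ 1, hence not a square), so deg(m_α) = 2. Thus [Q(α):Q] = 2.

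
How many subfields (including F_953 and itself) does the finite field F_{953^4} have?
F_{953^4} has 3 subfields

The subfields of F_{p^n} are exactly the fields F_{p^d} for d | n (each is the fixed field of the unique index-d subgroup of Gal(F_{p^n}/F_p) ≅ Z/nZ). The divisors of n = 4 are {1, 2, 4}, giving 3 subfields: F_{953^1}, F_{953^2}, F_{953^4}.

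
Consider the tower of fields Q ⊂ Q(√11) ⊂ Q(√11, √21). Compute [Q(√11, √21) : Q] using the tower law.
[Q(√11, √21) : Q] = 4

[Q(√11):Q] = 2 (min poly x^2 - 11, irreducible since 11 is squarefree > 1). For the top step, suppose √21 ∈ Q(√11), say √21 = c + d√11 with c, d ∈ Q. Squaring: 21 = c^2 + 11d^2 + 2cd√11. Since √11 ∉ Q this forces 2cd = 0. If d = 0 then √21 = c ∈ Q, contradicting 21 squarefree > 1. If c = 0 then 21 = 11d^2, so 11·21 = (11d)^2 is a perfect square in Q — but 11·21 = 231 is not a perfect square (since 11 and 21 are distinct squarefree integers). Contradiction. Hence √21 ∉ Q(√11), so x^2 - 21 stays irreducible over Q(√11) and [Q(√11, √21) : Q(√11)] = 2. By the tower law, [Q(√11, √21) : Q] = 2 · 2 = 4.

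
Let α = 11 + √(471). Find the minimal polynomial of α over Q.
m_α(x) = x^2 - 22x - 350

From α - 11 = √(471), squaring gives (α - 11)^2 = 471, i.e. α^2 - 22α + 121 = 471, so α^2 - 22α - 350 = 0. The discriminant of x^2 - 22x - 350 is (-22)^2 - 4·(-350) = 484 + 1400 = 1884, and 4·(471) is not a perfect square in Q since 471 is squarefree and ≠ 1. Hence x^2 - 22x - 350 is irreducible over Q and is the minimal polynomial of α.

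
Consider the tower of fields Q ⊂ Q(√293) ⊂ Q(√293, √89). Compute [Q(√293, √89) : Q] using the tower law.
[Q(√293, √89) : Q] = 4

[Q(√293):Q] = 2 (min poly x^2 - 293, irreducible since 293 is squarefree > 1). For the top step, suppose √89 ∈ Q(√293), say √89 = c + d√293 with c, d ∈ Q. Squaring: 89 = c^2 + 293d^2 + 2cd√293. Since √293 ∉ Q this forces 2cd = 0. If d = 0 then √89 = c ∈ Q, contradicting 89 squarefree > 1. If c = 0 then 89 = 293d^2, so 293·89 = (293d)^2 is a perfect square in Q — but 293·89 = 26077 is not a perfect square (since 293 and 89 are distinct squarefree integers). Contradiction. Hence √89 ∉ Q(√293), so x^2 - 89 stays irreducible over Q(√293) and [Q(√293, √89) : Q(√293)] = 2. By the tower law, [Q(√293, √89) : Q] = 2 · 2 = 4.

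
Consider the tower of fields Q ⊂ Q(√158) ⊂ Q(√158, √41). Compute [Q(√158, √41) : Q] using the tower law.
[Q(√158, √41) : Q] = 4

[Q(√158):Q] = 2 (min poly x^2 - 158, irreducible since 158 is squarefree > 1). For the top step, suppose √41 ∈ Q(√158), say √41 = c + d√158 with c, d ∈ Q. Squaring: 41 = c^2 + 158d^2 + 2cd√158. Since √158 ∉ Q this forces 2cd = 0. If d = 0 then √41 = c ∈ Q, contradicting 41 squarefree > 1. If c = 0 then 41 = 158d^2, so 158·41 = (158d)^2 is a perfect square in Q — but 158·41 = 6478 is not a perfect square (since 158 and 41 are distinct squarefree integers). Contradiction. Hence √41 ∉ Q(√158), so x^2 - 41 stays irreducible over Q(√158) and [Q(√158, √41) : Q(√158)] = 2. By the tower law, [Q(√158, √41) : Q] = 2 · 2 = 4.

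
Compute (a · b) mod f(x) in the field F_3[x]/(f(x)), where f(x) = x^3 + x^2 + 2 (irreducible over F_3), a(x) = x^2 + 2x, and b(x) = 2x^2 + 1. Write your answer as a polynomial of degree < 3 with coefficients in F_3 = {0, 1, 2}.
a · b ≡ 2x^2 + x + 2 (mod f(x))

Multiply in F_3[x]: a(x)·b(x) = (x^2 + 2x)·(2x^2 + 1) = 2x^4 + x^3 + x^2 + 2x. This has degree ≥ 3, so divide by f(x) over F_3: 2x^4 + x^3 + x^2 + 2x = (2x + 2)·(x^3 + x^2 + 2) + (2x^2 + x + 2). Hence a·b ≡ 2x^2 + x + 2 (mod f). (F_3[x]/(f) is a field with 3^3 = 27 elements since f is irreducible of degree 3.)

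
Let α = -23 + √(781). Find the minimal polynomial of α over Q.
m_α(x) = x^2 + 46x - 252

From α + 23 = √(781), squaring gives (α + 23)^2 = 781, i.e. α^2 + 46α + 529 = 781, so α^2 + 46α - 252 = 0. The discriminant of x^2 + 46x - 252 is (46)^2 - 4·(-252) = 2116 + 1008 = 3124, and 4·(781) is not a perfect square in Q since 781 is squarefree and ≠ 1. Hence x^2 + 46x - 252 is irreducible over Q and is the minimal polynomial of α.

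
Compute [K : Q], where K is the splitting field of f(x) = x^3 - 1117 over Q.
[K : Q] = 6

The roots of x^3 - 1117 are ∛1117, ω∛1117, ω^2∛1117 where ω = e^(2πi/3) is a primitive cube root of unity, so K = Q(∛1117, ω). Now [Q(∛1117):Q] = 3 (since 1117 is not a perfect cube, x^3 - 1117 is irreducible) and [Q(ω):Q] = 2. Both 2 and 3 divide [K:Q], and [K:Q] ≤ 3·2 = 6, so [K:Q] = 6. (Equivalently: Q(∛1117) ⊂ R but ω ∉ R, so [K : Q(∛1117)] = 2.)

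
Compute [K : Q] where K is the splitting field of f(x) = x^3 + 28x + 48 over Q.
[K : Q] = 6

By the rational root test, any rational root of the monic integer polynomial f(x) = x^3 + 28x + 48 must be an integer dividing the constant term 48, i.e. one of ±{1, 2, 3, 4, 6, 8, 12, 16, 24, 48}. Evaluating: f(1) = 77, f(-1) = 19, f(2) = 112, f(-2) = -16, f(3) = 159, f(-3) = -63, f(4) = 224, f(-4) = -128, f(6) = 432, f(-6) = -336, f(8) = 784, f(-8) = -688, f(12) = 2112, f(-12) = -2016, f(16) = 4592, f(-16) = -4496, f(24) = 14544, f(-24) = -14448, f(48) = 111984, f(-48) = -111888; none is 0, so f has no rational root and is therefore irreducible over Q (a cubic with no linear factor over a field is irreducible). For an irreducible cubic, the Galois group is A_3 or S_3 according as the discriminant disc(f) = -4a^3 - 27b^2 = -4·(28)^3 - 27·(48)^2 = -150016 is or is not a square in Q. Here disc(f) = -150016 is not a perfect square in Q, so the Galois group of f over Q is not contained in A_3 and must be all of S_3. The splitting field has degree |S_3| = 6 over Q, so [K : Q] = 6.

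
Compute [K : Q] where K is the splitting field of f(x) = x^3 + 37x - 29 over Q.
[K : Q] = 6

By the rational root test, any rational root of the monic integer polynomial f(x) = x^3 + 37x - 29 must be an integer dividing the constant term -29, i.e. one of ±{1, 29}. Evaluating: f(1) = 9, f(-1) = -67, f(29) = 25433, f(-29) = -25491; none is 0, so f has no rational root and is therefore irreducible over Q (a cubic with no linear factor over a field is irreducible). For an irreducible cubic, the Galois group is A_3 or S_3 according as the discriminant disc(f) = -4a^3 - 27b^2 = -4·(37)^3 - 27·(-29)^2 = -225319 is or is not a square in Q. Here disc(f) = -225319 is not a perfect square in Q, so the Galois group of f over Q is not contained in A_3 and must be all of S_3. The splitting field has degree |S_3| = 6 over Q, so [K : Q] = 6.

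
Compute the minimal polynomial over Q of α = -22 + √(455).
m_α(x) = x^2 + 44x + 29

From α + 22 = √(455), squaring gives (α + 22)^2 = 455, i.e. α^2 + 44α + 484 = 455, so α^2 + 44α + 29 = 0. The discriminant of x^2 + 44x + 29 is (44)^2 - 4·(29) = 1936 - 116 = 1820, and 4·(455) is not a perfect square in Q since 455 is squarefree and ≠ 1. Hence x^2 + 44x + 29 is irreducible over Q and is the minimal polynomial of α.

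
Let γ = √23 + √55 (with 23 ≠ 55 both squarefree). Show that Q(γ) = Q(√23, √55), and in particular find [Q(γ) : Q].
[Q(γ) : Q] = 4 (equivalently, Q(γ) = Q(√23, √55))

Obviously Q(γ) ⊆ Q(√23, √55), and [Q(√23, √55):Q] = 4 (since 23, 55 are distinct squarefree integers > 1 with 1265 not a perfect square). To show equality we compute the minimal polynomial of γ. From γ = √23 + √55: γ^2 = 23 + 2√(1265) + 55 = 78 + 2√(1265), so γ^2 - 78 = 2√(1265); squaring, (γ^2 - 78)^2 = 4·1265, i.e. γ^4 - 156γ^2 + 6084 - 5060 = 0, i.e. γ^4 - 156γ^2 + 1024 = 0. So γ is a root of x^4 - 156x^2 + 1024. This polynomial is irreducible over Q: it has no rational root (each ±√23 ± √55 is irrational), and any factorization into two quadratics over Q would force √(1265) ∈ Q (pairing opposite roots) or √23, √55 ∈ Q (other pairings), all impossible. Hence [Q(γ):Q] = 4 = [Q(√23, √55):Q], so Q(γ) = Q(√23, √55).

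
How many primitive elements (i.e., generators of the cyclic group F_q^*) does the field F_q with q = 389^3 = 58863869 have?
There are φ(58863868) = 24966144 primitive elements

F_q^* is cyclic of order q - 1 = 58863868. A cyclic group of order m has exactly φ(m) generators. Here m = 58863868 = 2^2 · 7 · 97 · 21673, so the number of primitive elements is φ(58863868) = 24966144.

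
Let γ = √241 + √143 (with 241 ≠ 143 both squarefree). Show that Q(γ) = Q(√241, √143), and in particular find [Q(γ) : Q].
[Q(γ) : Q] = 4 (equivalently, Q(γ) = Q(√241, √143))

Obviously Q(γ) ⊆ Q(√241, √143), and [Q(√241, √143):Q] = 4 (since 241, 143 are distinct squarefree integers > 1 with 34463 not a perfect square). To show equality we compute the minimal polynomial of γ. From γ = √241 + √143: γ^2 = 241 + 2√(34463) + 143 = 384 + 2√(34463), so γ^2 - 384 = 2√(34463); squaring, (γ^2 - 384)^2 = 4·34463, i.e. γ^4 - 768γ^2 + 147456 - 137852 = 0, i.e. γ^4 - 768γ^2 + 9604 = 0. So γ is a root of x^4 - 768x^2 + 9604. This polynomial is irreducible over Q: it has no rational root (each ±√241 ± √143 is irrational), and any factorization into two quadratics over Q would force √(34463) ∈ Q (pairing opposite roots) or √241, √143 ∈ Q (other pairings), all impossible. Hence [Q(γ):Q] = 4 = [Q(√241, √143):Q], so Q(γ) = Q(√241, √143).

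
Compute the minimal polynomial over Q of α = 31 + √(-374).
m_α(x) = x^2 - 62x + 1335

From α - 31 = √(-374), squaring gives (α - 31)^2 = -374, i.e. α^2 - 62α + 961 = -374, so α^2 - 62α + 1335 = 0. The discriminant of x^2 - 62x + 1335 is (-62)^2 - 4·(1335) = 3844 - 5340 = -1496, and 4·(-374) is not a perfect square in Q since -374 is squarefree and ≠ 1. Hence x^2 - 62x + 1335 is irreducible over Q and is the minimal polynomial of α.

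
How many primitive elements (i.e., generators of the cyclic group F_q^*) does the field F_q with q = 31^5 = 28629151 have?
There are φ(28629150) = 6940000 primitive elements

F_q^* is cyclic of order q - 1 = 28629150. A cyclic group of order m has exactly φ(m) generators. Here m = 28629150 = 2 · 3 · 5^2 · 11 · 17351, so the number of primitive elements is φ(28629150) = 6940000.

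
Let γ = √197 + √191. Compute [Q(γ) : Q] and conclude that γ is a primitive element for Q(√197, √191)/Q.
[Q(γ) : Q] = 4 (equivalently, Q(γ) = Q(√197, √191))

Obviously Q(γ) ⊆ Q(√197, √191), and [Q(√197, √191):Q] = 4 (since 197, 191 are distinct squarefree integers > 1 with 37627 not a perfect square). To show equality we compute the minimal polynomial of γ. From γ = √197 + √191: γ^2 = 197 + 2√(37627) + 191 = 388 + 2√(37627), so γ^2 - 388 = 2√(37627); squaring, (γ^2 - 388)^2 = 4·37627, i.e. γ^4 - 776γ^2 + 150544 - 150508 = 0, i.e. γ^4 - 776γ^2 + 36 = 0. So γ is a root of x^4 - 776x^2 + 36. This polynomial is irreducible over Q: it has no rational root (each ±√197 ± √191 is irrational), and any factorization into two quadratics over Q would force √(37627) ∈ Q (pairing opposite roots) or √197, √191 ∈ Q (other pairings), all impossible. Hence [Q(γ):Q] = 4 = [Q(√197, √191):Q], so Q(γ) = Q(√197, √191).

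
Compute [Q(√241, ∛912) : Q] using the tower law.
[Q(√241, ∛912) : Q] = 6

Let L = Q(√241, ∛912). Since Q(√241) ⊂ L and [Q(√241):Q] = 2, the tower law gives 2 | [L:Q]. Likewise Q(∛912) ⊂ L with [Q(∛912):Q] = 3 (because 912 is not a perfect cube), so 3 | [L:Q]. As gcd(2,3) = 1, [L:Q] is divisible by 6. Conversely L is generated over Q by √241 and ∛912, so [L:Q] ≤ 2·3 = 6. Therefore [Q(√241, ∛912) : Q] = 6.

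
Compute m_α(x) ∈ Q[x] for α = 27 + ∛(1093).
m_α(x) = x^3 - 81x^2 + 2187x - 20776

Set β = α - 27 = ∛(1093), so β^3 = 1093. Then (α - 27)^3 - 1093 = 0, i.e. α is a root of g(x) = (x - 27)^3 - 1093 = x^3 - 81x^2 + 2187x - 20776. Since g(x) = h(x - 27) where h(x) = x^3 - 1093, and h is irreducible over Q (because 1093 is not a perfect cube, so h has no rational root, and a monic cubic with no rational root is irreducible), g is also irreducible (irreducibility is preserved under the substitution x → x - 27). Hence m_α(x) = x^3 - 81x^2 + 2187x - 20776.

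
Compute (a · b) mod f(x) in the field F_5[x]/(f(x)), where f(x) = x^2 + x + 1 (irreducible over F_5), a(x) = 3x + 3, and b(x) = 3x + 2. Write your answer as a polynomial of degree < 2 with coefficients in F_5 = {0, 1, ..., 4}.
a · b ≡ x + 2 (mod f(x))

Multiply in F_5[x]: a(x)·b(x) = (3x + 3)·(3x + 2) = 4x^2 + 1. This has degree ≥ 2, so divide by f(x) over F_5: 4x^2 + 1 = (4)·(x^2 + x + 1) + (x + 2). Hence a·b ≡ x + 2 (mod f). (F_5[x]/(f) is a field with 5^2 = 25 elements since f is irreducible of degree 2.)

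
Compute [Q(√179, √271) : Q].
[Q(√179, √271) : Q] = 4

[Q(√179):Q] = 2 (min poly x^2 - 179, irreducible since 179 is squarefree > 1). For the top step, suppose √271 ∈ Q(√179), say √271 = c + d√179 with c, d ∈ Q. Squaring: 271 = c^2 + 179d^2 + 2cd√179. Since √179 ∉ Q this forces 2cd = 0. If d = 0 then √271 = c ∈ Q, contradicting 271 squarefree > 1. If c = 0 then 271 = 179d^2, so 179·271 = (179d)^2 is a perfect square in Q — but 179·271 = 48509 is not a perfect square (since 179 and 271 are distinct squarefree integers). Contradiction. Hence √271 ∉ Q(√179), so x^2 - 271 stays irreducible over Q(√179) and [Q(√179, √271) : Q(√179)] = 2. By the tower law, [Q(√179, √271) : Q] = 2 · 2 = 4.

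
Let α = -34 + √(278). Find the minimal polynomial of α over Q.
m_α(x) = x^2 + 68x + 878

From α + 34 = √(278), squaring gives (α + 34)^2 = 278, i.e. α^2 + 68α + 1156 = 278, so α^2 + 68α + 878 = 0. The discriminant of x^2 + 68x + 878 is (68)^2 - 4·(878) = 4624 - 3512 = 1112, and 4·(278) is not a perfect square in Q since 278 is squarefree and ≠ 1. Hence x^2 + 68x + 878 is irreducible over Q and is the minimal polynomial of α.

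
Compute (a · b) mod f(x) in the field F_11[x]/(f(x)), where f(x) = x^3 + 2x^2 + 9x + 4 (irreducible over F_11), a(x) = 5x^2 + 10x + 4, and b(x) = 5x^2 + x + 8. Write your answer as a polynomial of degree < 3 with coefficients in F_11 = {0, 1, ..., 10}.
a · b ≡ 5x + 1 (mod f(x))

Multiply in F_11[x]: a(x)·b(x) = (5x^2 + 10x + 4)·(5x^2 + x + 8) = 3x^4 + 4x^2 + 7x + 10. This has degree ≥ 3, so divide by f(x) over F_11: 3x^4 + 4x^2 + 7x + 10 = (3x + 5)·(x^3 + 2x^2 + 9x + 4) + (5x + 1). Hence a·b ≡ 5x + 1 (mod f). (F_11[x]/(f) is a field with 11^3 = 1331 elements since f is irreducible of degree 3.)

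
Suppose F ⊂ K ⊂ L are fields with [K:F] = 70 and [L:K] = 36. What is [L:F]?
[L:F] = 2520

The tower law says that for any tower of field extensions F ⊂ K ⊂ L with finite degrees, [L:F] = [L:K] · [K:F]. Here this gives [L:F] = 36 · 70 = 2520.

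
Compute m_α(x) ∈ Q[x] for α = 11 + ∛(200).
m_α(x) = x^3 - 33x^2 + 363x - 1531

Set β = α - 11 = ∛(200), so β^3 = 200. Then (α - 11)^3 - 200 = 0, i.e. α is a root of g(x) = (x - 11)^3 - 200 = x^3 - 33x^2 + 363x - 1531. Since g(x) = h(x - 11) where h(x) = x^3 - 200, and h is irreducible over Q (because 200 is not a perfect cube, so h has no rational root, and a monic cubic with no rational root is irreducible), g is also irreducible (irreducibility is preserved under the substitution x → x - 11). Hence m_α(x) = x^3 - 33x^2 + 363x - 1531.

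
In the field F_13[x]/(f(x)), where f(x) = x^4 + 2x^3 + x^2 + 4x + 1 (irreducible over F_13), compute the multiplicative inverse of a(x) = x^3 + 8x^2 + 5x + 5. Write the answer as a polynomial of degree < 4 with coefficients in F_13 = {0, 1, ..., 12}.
a(x)^(-1) ≡ 12x^3 + 7x^2 + 10x + 7 (mod f(x))

Since f is irreducible over F_13, F_13[x]/(f) is a field and a(x) ≠ 0 has an inverse. Apply the extended Euclidean algorithm to f(x) and a(x) in F_13[x]: f(x) = (x + 7)·a(x) + (5x^2 + 3x + 5);  a(x) = (8x + 2)·(5x^2 + 3x + 5) + (11x + 8);  (5x^2 + 3x + 5) = (4x + 8)·(11x + 8) + (6). The last nonzero remainder is the constant 6 = gcd(f, a) in F_13. Back-substituting through the division chain expresses 6 = s(x)·a(x) + t(x)·f(x) with s(x) ≡ 7x^3 + 3x^2 + 8x + 3 (mod f), so (7x^3 + 3x^2 + 8x + 3)·a(x) ≡ 6 (mod f). Multiplying by 6^(-1) ≡ 11 in F_13 gives a(x)^(-1) ≡ 11·(7x^3 + 3x^2 + 8x + 3) ≡ 12x^3 + 7x^2 + 10x + 7 (mod f). Check: (x^3 + 8x^2 + 5x + 5)·(12x^3 + 7x^2 + 10x + 7) = 12x^6 + 12x^5 + 9x^4 + 11x^2 + 7x + 9 ≡ 1 (mod x^4 + 2x^3 + x^2 + 4x + 1).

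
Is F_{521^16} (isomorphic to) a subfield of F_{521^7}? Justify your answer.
No: F_{521^16} is not a subfield of F_{521^7}

F_{p^m} embeds in F_{p^n} iff m | n. Here 16 ∤ 7 (since 7 = 0·16 + 7 with remainder 7 ≠ 0), so F_{521^16} is not a subfield of F_{521^7}. Equivalently: if it were, the tower law would give 16 = [F_{521^16}:F_521] dividing [F_{521^7}:F_521] = 7, contradiction.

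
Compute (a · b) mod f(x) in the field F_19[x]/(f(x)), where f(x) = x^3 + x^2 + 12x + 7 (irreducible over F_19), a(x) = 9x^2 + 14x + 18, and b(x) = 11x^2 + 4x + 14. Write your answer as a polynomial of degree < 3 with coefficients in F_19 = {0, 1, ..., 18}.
a · b ≡ 13x^2 + 3x + 14 (mod f(x))

Multiply in F_19[x]: a(x)·b(x) = (9x^2 + 14x + 18)·(11x^2 + 4x + 14) = 4x^4 + 2x + 5. This has degree ≥ 3, so divide by f(x) over F_19: 4x^4 + 2x + 5 = (4x + 15)·(x^3 + x^2 + 12x + 7) + (13x^2 + 3x + 14). Hence a·b ≡ 13x^2 + 3x + 14 (mod f). (F_19[x]/(f) is a field with 19^3 = 6859 elements since f is irreducible of degree 3.)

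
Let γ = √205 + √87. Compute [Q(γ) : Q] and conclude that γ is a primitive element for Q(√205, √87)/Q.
[Q(γ) : Q] = 4 (equivalently, Q(γ) = Q(√205, √87))

Obviously Q(γ) ⊆ Q(√205, √87), and [Q(√205, √87):Q] = 4 (since 205, 87 are distinct squarefree integers > 1 with 17835 not a perfect square). To show equality we compute the minimal polynomial of γ. From γ = √205 + √87: γ^2 = 205 + 2√(17835) + 87 = 292 + 2√(17835), so γ^2 - 292 = 2√(17835); squaring, (γ^2 - 292)^2 = 4·17835, i.e. γ^4 - 584γ^2 + 85264 - 71340 = 0, i.e. γ^4 - 584γ^2 + 13924 = 0. So γ is a root of x^4 - 584x^2 + 13924. This polynomial is irreducible over Q: it has no rational root (each ±√205 ± √87 is irrational), and any factorization into two quadratics over Q would force √(17835) ∈ Q (pairing opposite roots) or √205, √87 ∈ Q (other pairings), all impossible. Hence [Q(γ):Q] = 4 = [Q(√205, √87):Q], so Q(γ) = Q(√205, √87).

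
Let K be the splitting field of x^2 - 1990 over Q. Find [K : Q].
[K : Q] = 2

f(x) = x^2 - 1990 factors as (x - √1990)(x + √1990). The splitting field is K = Q(√1990). Since 1990 is squarefree and > 1, it is not a perfect square, so x^2 - 1990 is irreducible over Q and [Q(√1990) : Q] = 2. Hence [K : Q] = 2.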